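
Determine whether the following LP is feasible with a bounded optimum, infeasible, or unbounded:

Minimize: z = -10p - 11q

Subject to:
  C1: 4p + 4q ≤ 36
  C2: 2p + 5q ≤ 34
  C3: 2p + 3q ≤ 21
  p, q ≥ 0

Feasible with a bounded optimal solution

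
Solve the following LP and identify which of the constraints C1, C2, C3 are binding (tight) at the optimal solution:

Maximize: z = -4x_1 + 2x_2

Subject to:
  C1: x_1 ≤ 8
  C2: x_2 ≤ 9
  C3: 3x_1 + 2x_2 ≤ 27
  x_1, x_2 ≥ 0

At x_1 = 0, x_2 = 9, compute slack b - a·x for each constraint:
  C1: 8 − 0 = 8  (slack)
  C2: 9 − 9 = 0  (binding)
  C3: 27 − 18 = 9  (slack)

Optimal: x_1 = 0, x_2 = 9
Binding: C2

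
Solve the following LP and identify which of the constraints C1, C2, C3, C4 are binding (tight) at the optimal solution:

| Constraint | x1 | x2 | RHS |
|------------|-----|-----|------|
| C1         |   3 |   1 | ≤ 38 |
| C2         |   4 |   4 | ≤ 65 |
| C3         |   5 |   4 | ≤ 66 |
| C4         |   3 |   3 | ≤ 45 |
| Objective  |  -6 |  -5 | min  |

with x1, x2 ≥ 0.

At x1 = 6, x2 = 9, compute slack b - a·x for each constraint:
  C1: 38 − 27 = 11  (slack)
  C2: 65 − 60 = 5  (slack)
  C3: 66 − 66 = 0  (binding)
  C4: 45 − 45 = 0  (binding)

Optimal: x1 = 6, x2 = 9
Binding: C3, C4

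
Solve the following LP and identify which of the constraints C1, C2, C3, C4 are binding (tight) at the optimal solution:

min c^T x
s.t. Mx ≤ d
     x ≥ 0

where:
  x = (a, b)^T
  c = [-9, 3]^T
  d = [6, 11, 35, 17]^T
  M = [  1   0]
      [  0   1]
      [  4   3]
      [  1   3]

At a = 6, b = 0, compute slack b - a·x for each constraint:
  C1: 6 − 6 = 0  (binding)
  C2: 11 − 0 = 11  (slack)
  C3: 35 − 24 = 11  (slack)
  C4: 17 − 6 = 11  (slack)

Optimal: a = 6, b = 0
Binding: C1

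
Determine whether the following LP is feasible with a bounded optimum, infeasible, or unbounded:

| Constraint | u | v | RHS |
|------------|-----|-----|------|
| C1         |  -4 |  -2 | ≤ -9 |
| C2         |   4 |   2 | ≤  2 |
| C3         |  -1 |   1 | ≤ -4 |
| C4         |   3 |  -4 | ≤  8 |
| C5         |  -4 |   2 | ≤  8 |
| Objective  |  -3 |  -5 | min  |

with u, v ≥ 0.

Infeasible (no feasible solution exists)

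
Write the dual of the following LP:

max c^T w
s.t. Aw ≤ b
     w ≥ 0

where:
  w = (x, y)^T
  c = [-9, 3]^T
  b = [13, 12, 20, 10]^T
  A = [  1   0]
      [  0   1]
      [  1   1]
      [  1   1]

Primal max cᵀx s.t. Ax ≤ b, x ≥ 0  →  Dual min bᵀy s.t. Aᵀy ≥ c, y ≥ 0.

Minimize: z = 13y1 + 12y2 + 20y3 + 10y4

Subject to:
  y1 + y3 + y4 ≥ -9
  y2 + y3 + y4 ≥ 3
  y1, y2, y3, y4 ≥ 0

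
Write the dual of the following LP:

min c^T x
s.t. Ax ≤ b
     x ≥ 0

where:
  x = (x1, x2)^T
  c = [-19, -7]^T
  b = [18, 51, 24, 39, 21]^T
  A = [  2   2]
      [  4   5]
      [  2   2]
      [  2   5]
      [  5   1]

Primal min cᵀx s.t. Ax ≤ b, x ≥ 0  →  Dual max −bᵀy s.t. Aᵀy ≥ −c, y ≥ 0.

Maximize: z = -18y1 - 51y2 - 24y3 - 39y4 - 21y5

Subject to:
  2y1 + 4y2 + 2y3 + 2y4 + 5y5 ≥ 19
  2y1 + 5y2 + 2y3 + 5y4 + y5 ≥ 7
  y1, y2, y3, y4, y5 ≥ 0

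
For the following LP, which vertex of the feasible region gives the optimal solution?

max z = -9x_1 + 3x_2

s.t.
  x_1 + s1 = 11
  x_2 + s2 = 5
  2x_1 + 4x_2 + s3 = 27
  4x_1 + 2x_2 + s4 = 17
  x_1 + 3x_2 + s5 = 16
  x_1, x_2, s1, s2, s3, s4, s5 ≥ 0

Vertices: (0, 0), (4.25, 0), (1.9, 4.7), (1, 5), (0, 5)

Evaluate the objective at each vertex of the feasible region:
  z(0, 0) = 0
  z(4.25, 0) = -38.25
  z(1.9, 4.7) = -3
  z(1, 5) = 6
  z(0, 5) = 15  ←
The maximum is at x_1 = 0, x_2 = 5.

(0, 5)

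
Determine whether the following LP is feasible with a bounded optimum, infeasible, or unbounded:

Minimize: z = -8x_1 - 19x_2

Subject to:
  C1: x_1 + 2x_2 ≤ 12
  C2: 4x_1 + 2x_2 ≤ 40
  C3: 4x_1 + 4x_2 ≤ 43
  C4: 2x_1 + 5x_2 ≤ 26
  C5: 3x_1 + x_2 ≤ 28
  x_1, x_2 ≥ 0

Feasible with a bounded optimal solution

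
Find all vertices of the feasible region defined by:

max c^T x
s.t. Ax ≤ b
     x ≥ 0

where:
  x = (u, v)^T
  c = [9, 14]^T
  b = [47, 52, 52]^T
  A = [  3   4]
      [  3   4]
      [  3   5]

(0, 0), (15.67, 0), (9, 5), (0, 10.4)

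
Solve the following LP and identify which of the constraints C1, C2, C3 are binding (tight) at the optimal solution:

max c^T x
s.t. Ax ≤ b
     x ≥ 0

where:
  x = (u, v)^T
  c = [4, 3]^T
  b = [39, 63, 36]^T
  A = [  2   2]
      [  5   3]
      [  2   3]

At u = 9, v = 6, compute slack b - a·x for each constraint:
  C1: 39 − 30 = 9  (slack)
  C2: 63 − 63 = 0  (binding)
  C3: 36 − 36 = 0  (binding)

Optimal: u = 9, v = 6
Binding: C2, C3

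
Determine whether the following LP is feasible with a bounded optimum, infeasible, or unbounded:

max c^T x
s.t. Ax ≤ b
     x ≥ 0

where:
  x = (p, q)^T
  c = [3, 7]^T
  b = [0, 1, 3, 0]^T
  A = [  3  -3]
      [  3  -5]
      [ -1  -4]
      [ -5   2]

Unbounded (objective can increase without bound)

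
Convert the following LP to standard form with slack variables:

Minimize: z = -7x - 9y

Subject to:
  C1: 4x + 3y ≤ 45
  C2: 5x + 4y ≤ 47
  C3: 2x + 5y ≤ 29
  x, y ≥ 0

min z = -7x - 9y

s.t.
  4x + 3y + s1 = 45
  5x + 4y + s2 = 47
  2x + 5y + s3 = 29
  x, y, s1, s2, s3 ≥ 0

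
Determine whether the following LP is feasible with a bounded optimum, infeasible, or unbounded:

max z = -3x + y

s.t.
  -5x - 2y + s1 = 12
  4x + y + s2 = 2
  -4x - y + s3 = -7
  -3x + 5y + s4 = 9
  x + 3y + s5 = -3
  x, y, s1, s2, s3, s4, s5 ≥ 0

Infeasible (no feasible solution exists)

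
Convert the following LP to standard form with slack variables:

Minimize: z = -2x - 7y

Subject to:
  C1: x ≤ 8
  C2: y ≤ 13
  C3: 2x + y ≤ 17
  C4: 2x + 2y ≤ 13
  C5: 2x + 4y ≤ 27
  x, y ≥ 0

min z = -2x - 7y

s.t.
  x + s1 = 8
  y + s2 = 13
  2x + y + s3 = 17
  2x + 2y + s4 = 13
  2x + 4y + s5 = 27
  x, y, s1, s2, s3, s4, s5 ≥ 0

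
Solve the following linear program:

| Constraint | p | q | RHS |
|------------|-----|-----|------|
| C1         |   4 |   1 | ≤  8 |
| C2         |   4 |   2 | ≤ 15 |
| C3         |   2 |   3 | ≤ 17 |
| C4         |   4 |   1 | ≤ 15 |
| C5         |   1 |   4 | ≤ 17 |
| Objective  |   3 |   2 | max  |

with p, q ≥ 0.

Evaluate the objective at each vertex of the feasible region:
  z(0, 0) = 0
  z(2, 0) = 6
  z(1, 4) = 11  ←
  z(0, 4.25) = 8.5
The maximum is at p = 1, q = 4.

p = 1, q = 4, z = 11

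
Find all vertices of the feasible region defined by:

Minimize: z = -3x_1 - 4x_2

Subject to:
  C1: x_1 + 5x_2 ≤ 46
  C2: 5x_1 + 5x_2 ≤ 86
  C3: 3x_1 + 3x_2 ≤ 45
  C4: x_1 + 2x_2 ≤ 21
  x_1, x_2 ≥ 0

(0, 0), (15, 0), (9, 6), (4.333, 8.333), (0, 9.2)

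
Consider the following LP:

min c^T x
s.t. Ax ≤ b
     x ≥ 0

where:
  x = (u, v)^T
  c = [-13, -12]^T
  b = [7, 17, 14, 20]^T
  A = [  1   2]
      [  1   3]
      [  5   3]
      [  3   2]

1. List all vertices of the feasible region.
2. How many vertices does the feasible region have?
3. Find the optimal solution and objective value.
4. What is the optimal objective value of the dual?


1. (0, 0), (2.8, 0), (1, 3), (0, 3.5)
2. 4
3. u = 1, v = 3, z = -49
4. -49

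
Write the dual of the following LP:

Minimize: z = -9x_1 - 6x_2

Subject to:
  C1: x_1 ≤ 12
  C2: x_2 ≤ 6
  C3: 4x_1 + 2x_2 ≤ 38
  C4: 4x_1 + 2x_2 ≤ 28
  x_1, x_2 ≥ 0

Primal min cᵀx s.t. Ax ≤ b, x ≥ 0  →  Dual max −bᵀy s.t. Aᵀy ≥ −c, y ≥ 0.

Maximize: z = -12y1 - 6y2 - 38y3 - 28y4

Subject to:
  y1 + 4y3 + 4y4 ≥ 9
  y2 + 2y3 + 2y4 ≥ 6
  y1, y2, y3, y4 ≥ 0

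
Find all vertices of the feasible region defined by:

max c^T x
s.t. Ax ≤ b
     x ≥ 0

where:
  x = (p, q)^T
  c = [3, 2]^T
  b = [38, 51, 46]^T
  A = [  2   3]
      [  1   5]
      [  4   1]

(0, 0), (11.5, 0), (10, 6), (5.286, 9.143), (0, 10.2)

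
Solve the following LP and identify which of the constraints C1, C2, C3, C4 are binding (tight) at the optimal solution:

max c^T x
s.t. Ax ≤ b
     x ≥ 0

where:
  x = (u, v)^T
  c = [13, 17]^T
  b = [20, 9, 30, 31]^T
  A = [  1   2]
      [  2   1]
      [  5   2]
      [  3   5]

At u = 2, v = 5, compute slack b - a·x for each constraint:
  C1: 20 − 12 = 8  (slack)
  C2: 9 − 9 = 0  (binding)
  C3: 30 − 20 = 10  (slack)
  C4: 31 − 31 = 0  (binding)

Optimal: u = 2, v = 5
Binding: C2, C4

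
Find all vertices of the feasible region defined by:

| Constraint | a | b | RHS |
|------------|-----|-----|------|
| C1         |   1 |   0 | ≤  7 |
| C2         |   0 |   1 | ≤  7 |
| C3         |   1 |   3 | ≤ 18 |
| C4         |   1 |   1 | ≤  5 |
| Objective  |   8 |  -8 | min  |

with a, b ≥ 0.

(0, 0), (5, 0), (0, 5)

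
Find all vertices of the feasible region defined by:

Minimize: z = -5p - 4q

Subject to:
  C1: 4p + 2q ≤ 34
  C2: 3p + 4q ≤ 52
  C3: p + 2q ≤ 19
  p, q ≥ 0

(0, 0), (8.5, 0), (5, 7), (0, 9.5)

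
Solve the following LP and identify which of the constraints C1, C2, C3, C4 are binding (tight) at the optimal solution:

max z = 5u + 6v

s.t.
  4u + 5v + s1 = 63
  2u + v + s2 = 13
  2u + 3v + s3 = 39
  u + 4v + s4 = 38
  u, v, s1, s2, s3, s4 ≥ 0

At u = 2, v = 9, compute slack b - a·x for each constraint:
  C1: 63 − 53 = 10  (slack)
  C2: 13 − 13 = 0  (binding)
  C3: 39 − 31 = 8  (slack)
  C4: 38 − 38 = 0  (binding)

Optimal: u = 2, v = 9
Binding: C2, C4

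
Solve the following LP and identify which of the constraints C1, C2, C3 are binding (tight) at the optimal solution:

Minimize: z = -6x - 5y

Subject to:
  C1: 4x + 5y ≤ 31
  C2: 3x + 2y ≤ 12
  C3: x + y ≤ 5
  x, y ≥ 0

At x = 2, y = 3, compute slack b - a·x for each constraint:
  C1: 31 − 23 = 8  (slack)
  C2: 12 − 12 = 0  (binding)
  C3: 5 − 5 = 0  (binding)

Optimal: x = 2, y = 3
Binding: C2, C3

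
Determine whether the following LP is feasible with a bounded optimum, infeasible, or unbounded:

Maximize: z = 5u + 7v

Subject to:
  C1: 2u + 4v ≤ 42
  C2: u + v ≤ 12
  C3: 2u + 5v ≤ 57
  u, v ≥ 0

Feasible with a bounded optimal solution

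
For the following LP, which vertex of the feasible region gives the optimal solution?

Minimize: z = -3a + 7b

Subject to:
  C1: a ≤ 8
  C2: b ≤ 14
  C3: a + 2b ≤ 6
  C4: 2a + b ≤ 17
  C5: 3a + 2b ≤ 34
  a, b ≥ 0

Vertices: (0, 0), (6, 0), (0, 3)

Evaluate the objective at each vertex of the feasible region:
  z(0, 0) = 0
  z(6, 0) = -18  ←
  z(0, 3) = 21
The minimum is at a = 6, b = 0.

(6, 0)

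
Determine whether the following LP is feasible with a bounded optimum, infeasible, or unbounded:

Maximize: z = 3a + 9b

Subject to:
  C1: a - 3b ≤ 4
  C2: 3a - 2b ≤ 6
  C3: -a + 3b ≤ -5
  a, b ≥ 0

Infeasible (no feasible solution exists)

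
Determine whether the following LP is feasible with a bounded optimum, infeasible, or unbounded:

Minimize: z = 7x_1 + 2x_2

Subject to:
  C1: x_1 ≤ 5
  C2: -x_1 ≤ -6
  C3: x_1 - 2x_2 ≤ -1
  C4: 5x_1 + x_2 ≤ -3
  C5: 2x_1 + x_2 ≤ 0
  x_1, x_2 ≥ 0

Infeasible (no feasible solution exists)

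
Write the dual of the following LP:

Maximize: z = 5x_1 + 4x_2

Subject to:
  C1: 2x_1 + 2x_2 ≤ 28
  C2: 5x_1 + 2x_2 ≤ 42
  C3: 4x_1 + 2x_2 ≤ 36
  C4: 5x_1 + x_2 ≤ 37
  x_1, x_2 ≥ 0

Primal max cᵀx s.t. Ax ≤ b, x ≥ 0  →  Dual min bᵀy s.t. Aᵀy ≥ c, y ≥ 0.

Minimize: z = 28y1 + 42y2 + 36y3 + 37y4

Subject to:
  2y1 + 5y2 + 4y3 + 5y4 ≥ 5
  2y1 + 2y2 + 2y3 + y4 ≥ 4
  y1, y2, y3, y4 ≥ 0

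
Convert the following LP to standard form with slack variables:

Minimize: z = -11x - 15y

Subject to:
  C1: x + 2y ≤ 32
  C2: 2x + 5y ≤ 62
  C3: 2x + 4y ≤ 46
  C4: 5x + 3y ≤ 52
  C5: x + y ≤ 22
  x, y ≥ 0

min z = -11x - 15y

s.t.
  x + 2y + s1 = 32
  2x + 5y + s2 = 62
  2x + 4y + s3 = 46
  5x + 3y + s4 = 52
  x + y + s5 = 22
  x, y, s1, s2, s3, s4, s5 ≥ 0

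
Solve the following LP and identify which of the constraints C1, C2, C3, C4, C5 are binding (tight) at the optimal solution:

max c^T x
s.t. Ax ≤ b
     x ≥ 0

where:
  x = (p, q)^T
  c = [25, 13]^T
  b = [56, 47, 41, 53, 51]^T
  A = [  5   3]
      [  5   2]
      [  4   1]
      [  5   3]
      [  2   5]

At p = 7, q = 6, compute slack b - a·x for each constraint:
  C1: 56 − 53 = 3  (slack)
  C2: 47 − 47 = 0  (binding)
  C3: 41 − 34 = 7  (slack)
  C4: 53 − 53 = 0  (binding)
  C5: 51 − 44 = 7  (slack)

Optimal: p = 7, q = 6
Binding: C2, C4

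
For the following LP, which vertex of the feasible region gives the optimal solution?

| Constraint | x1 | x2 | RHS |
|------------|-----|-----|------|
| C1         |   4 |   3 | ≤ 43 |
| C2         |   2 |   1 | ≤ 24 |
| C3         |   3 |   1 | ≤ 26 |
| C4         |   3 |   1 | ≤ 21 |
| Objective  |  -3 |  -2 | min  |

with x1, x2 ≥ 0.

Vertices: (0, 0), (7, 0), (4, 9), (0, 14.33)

Evaluate the objective at each vertex of the feasible region:
  z(0, 0) = 0
  z(7, 0) = -21
  z(4, 9) = -30  ←
  z(0, 14.33) = -28.67
The minimum is at x1 = 4, x2 = 9.

(4, 9)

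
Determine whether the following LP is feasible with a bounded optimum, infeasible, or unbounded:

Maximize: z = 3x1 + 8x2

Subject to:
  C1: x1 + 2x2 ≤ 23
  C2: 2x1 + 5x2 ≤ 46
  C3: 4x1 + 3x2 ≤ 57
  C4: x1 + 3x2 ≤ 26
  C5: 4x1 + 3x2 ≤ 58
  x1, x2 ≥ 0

Feasible with a bounded optimal solution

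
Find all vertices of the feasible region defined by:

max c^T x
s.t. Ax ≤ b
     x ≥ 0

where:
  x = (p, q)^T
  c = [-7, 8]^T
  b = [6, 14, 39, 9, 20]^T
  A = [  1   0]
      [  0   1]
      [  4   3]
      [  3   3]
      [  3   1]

(0, 0), (3, 0), (0, 3)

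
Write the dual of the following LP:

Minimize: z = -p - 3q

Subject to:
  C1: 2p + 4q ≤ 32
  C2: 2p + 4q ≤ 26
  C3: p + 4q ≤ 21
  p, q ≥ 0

Primal min cᵀx s.t. Ax ≤ b, x ≥ 0  →  Dual max −bᵀy s.t. Aᵀy ≥ −c, y ≥ 0.

Maximize: z = -32y1 - 26y2 - 21y3

Subject to:
  2y1 + 2y2 + y3 ≥ 1
  4y1 + 4y2 + 4y3 ≥ 3
  y1, y2, y3 ≥ 0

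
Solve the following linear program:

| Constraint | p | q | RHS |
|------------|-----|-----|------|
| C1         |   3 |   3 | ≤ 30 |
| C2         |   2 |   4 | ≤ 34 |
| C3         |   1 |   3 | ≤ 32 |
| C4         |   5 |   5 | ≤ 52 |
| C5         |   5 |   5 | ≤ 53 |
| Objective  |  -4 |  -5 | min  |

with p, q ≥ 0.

Evaluate the objective at each vertex of the feasible region:
  z(0, 0) = 0
  z(10, 0) = -40
  z(3, 7) = -47  ←
  z(0, 8.5) = -42.5
The minimum is at p = 3, q = 7.

p = 3, q = 7, z = -47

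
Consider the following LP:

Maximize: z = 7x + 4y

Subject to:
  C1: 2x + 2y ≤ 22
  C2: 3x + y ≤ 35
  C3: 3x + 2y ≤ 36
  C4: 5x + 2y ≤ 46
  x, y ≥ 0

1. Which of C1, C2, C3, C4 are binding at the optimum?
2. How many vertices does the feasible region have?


1. C1, C4
2. 4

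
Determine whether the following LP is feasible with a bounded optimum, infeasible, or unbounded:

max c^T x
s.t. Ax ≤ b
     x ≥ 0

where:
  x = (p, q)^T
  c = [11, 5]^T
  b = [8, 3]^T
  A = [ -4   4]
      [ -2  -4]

Unbounded (objective can increase without bound)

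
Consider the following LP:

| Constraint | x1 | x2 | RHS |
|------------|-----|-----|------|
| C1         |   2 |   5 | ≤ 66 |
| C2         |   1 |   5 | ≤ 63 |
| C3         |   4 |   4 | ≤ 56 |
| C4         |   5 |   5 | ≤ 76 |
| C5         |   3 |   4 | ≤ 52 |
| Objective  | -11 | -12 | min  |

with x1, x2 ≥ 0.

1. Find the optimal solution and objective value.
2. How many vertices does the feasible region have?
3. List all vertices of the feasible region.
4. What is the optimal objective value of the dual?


1. x1 = 4, x2 = 10, z = -164
2. 5
3. (0, 0), (14, 0), (4, 10), (0.7273, 12.45), (0, 12.6)
4. -164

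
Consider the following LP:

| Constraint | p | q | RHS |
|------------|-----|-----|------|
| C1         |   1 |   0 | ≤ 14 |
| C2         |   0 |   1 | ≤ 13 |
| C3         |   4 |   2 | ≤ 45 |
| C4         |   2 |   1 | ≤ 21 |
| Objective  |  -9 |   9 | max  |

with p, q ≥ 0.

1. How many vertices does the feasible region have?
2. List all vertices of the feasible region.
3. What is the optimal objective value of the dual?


1. 4
2. (0, 0), (10.5, 0), (4, 13), (0, 13)
3. 117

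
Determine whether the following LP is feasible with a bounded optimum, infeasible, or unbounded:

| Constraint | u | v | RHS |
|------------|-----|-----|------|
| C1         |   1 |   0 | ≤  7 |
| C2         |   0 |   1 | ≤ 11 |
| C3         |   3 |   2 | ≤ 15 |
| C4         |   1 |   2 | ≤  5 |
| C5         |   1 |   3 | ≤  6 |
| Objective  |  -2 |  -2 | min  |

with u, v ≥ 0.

Feasible with a bounded optimal solution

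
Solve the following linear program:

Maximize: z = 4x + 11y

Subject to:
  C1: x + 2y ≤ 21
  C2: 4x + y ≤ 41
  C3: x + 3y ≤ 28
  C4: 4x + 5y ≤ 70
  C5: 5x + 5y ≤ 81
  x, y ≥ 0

Evaluate the objective at each vertex of the feasible region:
  z(0, 0) = 0
  z(10.25, 0) = 41
  z(8.714, 6.143) = 102.4
  z(7, 7) = 105  ←
  z(0, 9.333) = 102.7
The maximum is at x = 7, y = 7.

x = 7, y = 7, z = 105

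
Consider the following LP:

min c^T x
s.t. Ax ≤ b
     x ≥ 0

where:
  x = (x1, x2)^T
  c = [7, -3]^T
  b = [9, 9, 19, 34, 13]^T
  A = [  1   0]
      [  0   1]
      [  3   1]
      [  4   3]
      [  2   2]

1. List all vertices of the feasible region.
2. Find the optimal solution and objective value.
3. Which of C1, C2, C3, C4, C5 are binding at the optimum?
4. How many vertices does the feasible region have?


1. (0, 0), (6.333, 0), (6.25, 0.25), (0, 6.5)
2. x1 = 0, x2 = 6.5, z = -19.5
3. C5
4. 4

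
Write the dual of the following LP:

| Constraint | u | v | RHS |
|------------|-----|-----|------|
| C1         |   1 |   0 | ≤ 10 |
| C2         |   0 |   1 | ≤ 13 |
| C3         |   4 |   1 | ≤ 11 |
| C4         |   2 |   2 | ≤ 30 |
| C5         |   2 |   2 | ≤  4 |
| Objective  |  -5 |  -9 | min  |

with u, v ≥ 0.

Primal min cᵀx s.t. Ax ≤ b, x ≥ 0  →  Dual max −bᵀy s.t. Aᵀy ≥ −c, y ≥ 0.

Maximize: z = -10y1 - 13y2 - 11y3 - 30y4 - 4y5

Subject to:
  y1 + 4y3 + 2y4 + 2y5 ≥ 5
  y2 + y3 + 2y4 + 2y5 ≥ 9
  y1, y2, y3, y4, y5 ≥ 0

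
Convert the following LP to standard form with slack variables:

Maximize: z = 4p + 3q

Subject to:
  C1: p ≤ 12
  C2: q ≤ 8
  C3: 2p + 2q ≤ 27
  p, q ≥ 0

max z = 4p + 3q

s.t.
  p + s1 = 12
  q + s2 = 8
  2p + 2q + s3 = 27
  p, q, s1, s2, s3 ≥ 0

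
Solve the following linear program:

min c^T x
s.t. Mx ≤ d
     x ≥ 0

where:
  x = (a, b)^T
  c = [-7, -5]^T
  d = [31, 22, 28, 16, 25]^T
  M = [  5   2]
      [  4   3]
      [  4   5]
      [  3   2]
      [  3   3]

Evaluate the objective at each vertex of the feasible region:
  z(0, 0) = 0
  z(5.333, 0) = -37.33
  z(4, 2) = -38  ←
  z(3.25, 3) = -37.75
  z(0, 5.6) = -28
The minimum is at a = 4, b = 2.

a = 4, b = 2, z = -38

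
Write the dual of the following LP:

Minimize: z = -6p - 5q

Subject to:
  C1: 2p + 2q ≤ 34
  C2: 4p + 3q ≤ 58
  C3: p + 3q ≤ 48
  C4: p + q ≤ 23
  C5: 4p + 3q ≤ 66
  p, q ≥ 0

Primal min cᵀx s.t. Ax ≤ b, x ≥ 0  →  Dual max −bᵀy s.t. Aᵀy ≥ −c, y ≥ 0.

Maximize: z = -34y1 - 58y2 - 48y3 - 23y4 - 66y5

Subject to:
  2y1 + 4y2 + y3 + y4 + 4y5 ≥ 6
  2y1 + 3y2 + 3y3 + y4 + 3y5 ≥ 5
  y1, y2, y3, y4, y5 ≥ 0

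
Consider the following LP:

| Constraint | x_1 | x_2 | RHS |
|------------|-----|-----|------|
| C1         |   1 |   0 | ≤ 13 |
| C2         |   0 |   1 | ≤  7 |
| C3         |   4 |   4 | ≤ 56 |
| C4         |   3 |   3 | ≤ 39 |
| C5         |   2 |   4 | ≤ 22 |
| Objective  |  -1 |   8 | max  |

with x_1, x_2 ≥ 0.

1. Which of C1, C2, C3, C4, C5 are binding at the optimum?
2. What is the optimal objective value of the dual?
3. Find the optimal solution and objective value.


1. C5
2. 44
3. x_1 = 0, x_2 = 5.5, z = 44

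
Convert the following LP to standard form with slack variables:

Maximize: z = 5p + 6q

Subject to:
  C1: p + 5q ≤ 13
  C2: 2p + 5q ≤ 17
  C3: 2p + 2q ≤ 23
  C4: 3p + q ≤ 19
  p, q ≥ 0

max z = 5p + 6q

s.t.
  p + 5q + s1 = 13
  2p + 5q + s2 = 17
  2p + 2q + s3 = 23
  3p + q + s4 = 19
  p, q, s1, s2, s3, s4 ≥ 0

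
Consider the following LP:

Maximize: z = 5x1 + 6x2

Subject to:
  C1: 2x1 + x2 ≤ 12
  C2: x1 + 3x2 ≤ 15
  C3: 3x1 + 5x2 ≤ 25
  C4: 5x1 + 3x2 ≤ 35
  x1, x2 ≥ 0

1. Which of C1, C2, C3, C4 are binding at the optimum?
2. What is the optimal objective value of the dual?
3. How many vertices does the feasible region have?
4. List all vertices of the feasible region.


1. C1, C3
2. 37
3. 4
4. (0, 0), (6, 0), (5, 2), (0, 5)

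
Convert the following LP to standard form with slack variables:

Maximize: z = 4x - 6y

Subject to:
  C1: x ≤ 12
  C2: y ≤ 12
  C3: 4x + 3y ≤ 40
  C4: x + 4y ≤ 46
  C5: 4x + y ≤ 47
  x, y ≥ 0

max z = 4x - 6y

s.t.
  x + s1 = 12
  y + s2 = 12
  4x + 3y + s3 = 40
  x + 4y + s4 = 46
  4x + y + s5 = 47
  x, y, s1, s2, s3, s4, s5 ≥ 0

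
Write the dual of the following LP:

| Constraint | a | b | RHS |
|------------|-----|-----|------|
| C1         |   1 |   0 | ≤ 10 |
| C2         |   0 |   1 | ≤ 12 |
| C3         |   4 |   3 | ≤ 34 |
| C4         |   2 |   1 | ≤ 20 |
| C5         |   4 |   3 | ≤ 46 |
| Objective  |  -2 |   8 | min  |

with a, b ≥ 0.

Primal min cᵀx s.t. Ax ≤ b, x ≥ 0  →  Dual max −bᵀy s.t. Aᵀy ≥ −c, y ≥ 0.

Maximize: z = -10y1 - 12y2 - 34y3 - 20y4 - 46y5

Subject to:
  y1 + 4y3 + 2y4 + 4y5 ≥ 2
  y2 + 3y3 + y4 + 3y5 ≥ -8
  y1, y2, y3, y4, y5 ≥ 0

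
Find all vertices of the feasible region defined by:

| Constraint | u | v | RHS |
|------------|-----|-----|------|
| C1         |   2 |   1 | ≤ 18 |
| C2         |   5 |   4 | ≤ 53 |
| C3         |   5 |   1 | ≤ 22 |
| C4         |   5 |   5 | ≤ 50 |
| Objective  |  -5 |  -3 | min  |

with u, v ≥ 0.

(0, 0), (4.4, 0), (3, 7), (0, 10)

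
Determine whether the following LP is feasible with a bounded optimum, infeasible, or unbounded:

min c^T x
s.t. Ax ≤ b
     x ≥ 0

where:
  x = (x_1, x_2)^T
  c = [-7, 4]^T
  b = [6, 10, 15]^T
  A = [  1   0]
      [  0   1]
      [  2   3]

Feasible with a bounded optimal solution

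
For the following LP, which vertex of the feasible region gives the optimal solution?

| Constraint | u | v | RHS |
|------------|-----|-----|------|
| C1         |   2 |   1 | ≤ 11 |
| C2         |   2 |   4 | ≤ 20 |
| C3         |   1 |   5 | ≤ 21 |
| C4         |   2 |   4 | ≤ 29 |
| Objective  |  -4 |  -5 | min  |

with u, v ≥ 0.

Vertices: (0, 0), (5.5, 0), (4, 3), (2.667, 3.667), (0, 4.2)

Evaluate the objective at each vertex of the feasible region:
  z(0, 0) = 0
  z(5.5, 0) = -22
  z(4, 3) = -31  ←
  z(2.667, 3.667) = -29
  z(0, 4.2) = -21
The minimum is at u = 4, v = 3.

(4, 3)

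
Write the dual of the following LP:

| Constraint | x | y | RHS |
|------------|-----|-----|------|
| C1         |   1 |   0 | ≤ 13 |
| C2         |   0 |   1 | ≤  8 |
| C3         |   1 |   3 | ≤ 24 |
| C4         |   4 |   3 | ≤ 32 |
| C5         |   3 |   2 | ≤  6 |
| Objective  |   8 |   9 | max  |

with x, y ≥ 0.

Primal max cᵀx s.t. Ax ≤ b, x ≥ 0  →  Dual min bᵀy s.t. Aᵀy ≥ c, y ≥ 0.

Minimize: z = 13y1 + 8y2 + 24y3 + 32y4 + 6y5

Subject to:
  y1 + y3 + 4y4 + 3y5 ≥ 8
  y2 + 3y3 + 3y4 + 2y5 ≥ 9
  y1, y2, y3, y4, y5 ≥ 0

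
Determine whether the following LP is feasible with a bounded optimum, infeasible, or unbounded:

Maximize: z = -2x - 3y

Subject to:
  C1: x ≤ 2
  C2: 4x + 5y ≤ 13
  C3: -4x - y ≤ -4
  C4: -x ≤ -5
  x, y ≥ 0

Infeasible (no feasible solution exists)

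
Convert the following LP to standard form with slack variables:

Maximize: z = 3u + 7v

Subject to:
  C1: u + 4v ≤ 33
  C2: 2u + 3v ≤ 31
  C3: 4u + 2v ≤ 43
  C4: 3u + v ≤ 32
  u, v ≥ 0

max z = 3u + 7v

s.t.
  u + 4v + s1 = 33
  2u + 3v + s2 = 31
  4u + 2v + s3 = 43
  3u + v + s4 = 32
  u, v, s1, s2, s3, s4 ≥ 0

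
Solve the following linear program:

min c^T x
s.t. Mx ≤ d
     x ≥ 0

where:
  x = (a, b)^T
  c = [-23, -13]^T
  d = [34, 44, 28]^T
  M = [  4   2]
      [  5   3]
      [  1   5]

Evaluate the objective at each vertex of the feasible region:
  z(0, 0) = 0
  z(8.5, 0) = -195.5
  z(7, 3) = -200  ←
  z(6.182, 4.364) = -198.9
  z(0, 5.6) = -72.8
The minimum is at a = 7, b = 3.

a = 7, b = 3, z = -200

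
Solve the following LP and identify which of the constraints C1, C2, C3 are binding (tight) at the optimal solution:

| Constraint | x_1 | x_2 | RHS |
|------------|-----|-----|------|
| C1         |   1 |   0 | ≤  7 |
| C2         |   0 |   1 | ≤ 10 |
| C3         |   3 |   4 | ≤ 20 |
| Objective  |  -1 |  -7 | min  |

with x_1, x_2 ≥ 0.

At x_1 = 0, x_2 = 5, compute slack b - a·x for each constraint:
  C1: 7 − 0 = 7  (slack)
  C2: 10 − 5 = 5  (slack)
  C3: 20 − 20 = 0  (binding)

Optimal: x_1 = 0, x_2 = 5
Binding: C3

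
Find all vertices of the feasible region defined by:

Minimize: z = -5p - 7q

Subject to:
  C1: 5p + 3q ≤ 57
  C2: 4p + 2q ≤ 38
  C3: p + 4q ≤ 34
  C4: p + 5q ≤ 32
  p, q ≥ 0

(0, 0), (9.5, 0), (7, 5), (0, 6.4)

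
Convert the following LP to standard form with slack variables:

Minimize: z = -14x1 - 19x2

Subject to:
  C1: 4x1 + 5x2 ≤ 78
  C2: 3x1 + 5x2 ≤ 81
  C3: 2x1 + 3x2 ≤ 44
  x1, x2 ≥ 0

min z = -14x1 - 19x2

s.t.
  4x1 + 5x2 + s1 = 78
  3x1 + 5x2 + s2 = 81
  2x1 + 3x2 + s3 = 44
  x1, x2, s1, s2, s3 ≥ 0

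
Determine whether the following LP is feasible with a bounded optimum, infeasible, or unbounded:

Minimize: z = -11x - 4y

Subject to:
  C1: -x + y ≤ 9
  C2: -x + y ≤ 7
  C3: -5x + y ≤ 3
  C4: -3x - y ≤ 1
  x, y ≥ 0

Unbounded (objective can decrease without bound)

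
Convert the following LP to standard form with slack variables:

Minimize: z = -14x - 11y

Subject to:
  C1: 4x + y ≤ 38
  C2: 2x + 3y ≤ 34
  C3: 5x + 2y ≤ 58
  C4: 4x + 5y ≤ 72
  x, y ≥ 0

min z = -14x - 11y

s.t.
  4x + y + s1 = 38
  2x + 3y + s2 = 34
  5x + 2y + s3 = 58
  4x + 5y + s4 = 72
  x, y, s1, s2, s3, s4 ≥ 0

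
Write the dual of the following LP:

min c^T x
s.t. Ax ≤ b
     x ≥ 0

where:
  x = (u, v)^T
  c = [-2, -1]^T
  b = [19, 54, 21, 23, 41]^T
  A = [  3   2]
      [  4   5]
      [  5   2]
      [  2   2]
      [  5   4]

Primal min cᵀx s.t. Ax ≤ b, x ≥ 0  →  Dual max −bᵀy s.t. Aᵀy ≥ −c, y ≥ 0.

Maximize: z = -19y1 - 54y2 - 21y3 - 23y4 - 41y5

Subject to:
  3y1 + 4y2 + 5y3 + 2y4 + 5y5 ≥ 2
  2y1 + 5y2 + 2y3 + 2y4 + 4y5 ≥ 1
  y1, y2, y3, y4, y5 ≥ 0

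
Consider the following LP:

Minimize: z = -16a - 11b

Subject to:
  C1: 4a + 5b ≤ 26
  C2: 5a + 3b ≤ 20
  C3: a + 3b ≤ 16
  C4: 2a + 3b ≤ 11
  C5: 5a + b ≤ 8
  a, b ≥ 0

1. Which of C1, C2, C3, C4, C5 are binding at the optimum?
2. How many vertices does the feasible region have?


1. C4, C5
2. 4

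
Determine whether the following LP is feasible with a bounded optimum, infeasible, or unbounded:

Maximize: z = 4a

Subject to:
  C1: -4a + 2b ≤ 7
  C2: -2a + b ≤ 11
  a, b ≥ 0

Unbounded (objective can increase without bound)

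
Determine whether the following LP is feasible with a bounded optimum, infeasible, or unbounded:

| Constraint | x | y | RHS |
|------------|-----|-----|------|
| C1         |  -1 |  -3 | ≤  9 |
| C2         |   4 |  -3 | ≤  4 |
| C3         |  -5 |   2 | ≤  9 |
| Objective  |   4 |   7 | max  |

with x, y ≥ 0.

Unbounded (objective can increase without bound)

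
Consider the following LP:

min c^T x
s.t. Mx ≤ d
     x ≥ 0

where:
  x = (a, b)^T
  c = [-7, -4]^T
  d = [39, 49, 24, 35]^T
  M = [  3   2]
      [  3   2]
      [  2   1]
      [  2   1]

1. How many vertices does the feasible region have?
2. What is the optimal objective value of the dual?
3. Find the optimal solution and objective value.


1. 4
2. -87
3. a = 9, b = 6, z = -87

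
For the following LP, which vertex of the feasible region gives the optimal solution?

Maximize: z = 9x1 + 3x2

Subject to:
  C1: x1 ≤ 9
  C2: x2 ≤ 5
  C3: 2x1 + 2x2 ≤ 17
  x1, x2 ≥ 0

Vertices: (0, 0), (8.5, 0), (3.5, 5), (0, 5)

Evaluate the objective at each vertex of the feasible region:
  z(0, 0) = 0
  z(8.5, 0) = 76.5  ←
  z(3.5, 5) = 46.5
  z(0, 5) = 15
The maximum is at x1 = 8.5, x2 = 0.

(8.5, 0)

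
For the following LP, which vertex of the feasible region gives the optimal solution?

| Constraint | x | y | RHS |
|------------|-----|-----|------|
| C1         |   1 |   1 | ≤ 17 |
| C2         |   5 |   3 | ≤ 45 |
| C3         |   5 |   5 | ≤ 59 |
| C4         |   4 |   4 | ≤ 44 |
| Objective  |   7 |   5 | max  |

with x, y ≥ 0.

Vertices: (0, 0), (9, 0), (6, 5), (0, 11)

Evaluate the objective at each vertex of the feasible region:
  z(0, 0) = 0
  z(9, 0) = 63
  z(6, 5) = 67  ←
  z(0, 11) = 55
The maximum is at x = 6, y = 5.

(6, 5)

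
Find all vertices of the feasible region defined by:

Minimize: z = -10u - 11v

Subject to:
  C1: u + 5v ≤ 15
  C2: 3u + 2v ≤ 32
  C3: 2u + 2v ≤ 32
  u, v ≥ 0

(0, 0), (10.67, 0), (10, 1), (0, 3)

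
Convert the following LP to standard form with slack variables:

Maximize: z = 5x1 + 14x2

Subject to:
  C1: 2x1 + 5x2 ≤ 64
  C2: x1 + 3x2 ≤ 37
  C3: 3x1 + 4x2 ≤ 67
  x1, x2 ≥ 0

max z = 5x1 + 14x2

s.t.
  2x1 + 5x2 + s1 = 64
  x1 + 3x2 + s2 = 37
  3x1 + 4x2 + s3 = 67
  x1, x2, s1, s2, s3 ≥ 0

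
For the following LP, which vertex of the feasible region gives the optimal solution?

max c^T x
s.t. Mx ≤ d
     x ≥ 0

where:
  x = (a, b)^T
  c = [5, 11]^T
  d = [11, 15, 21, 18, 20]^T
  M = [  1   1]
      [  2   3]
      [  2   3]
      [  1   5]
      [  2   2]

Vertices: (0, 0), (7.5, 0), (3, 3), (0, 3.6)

Evaluate the objective at each vertex of the feasible region:
  z(0, 0) = 0
  z(7.5, 0) = 37.5
  z(3, 3) = 48  ←
  z(0, 3.6) = 39.6
The maximum is at a = 3, b = 3.

(3, 3)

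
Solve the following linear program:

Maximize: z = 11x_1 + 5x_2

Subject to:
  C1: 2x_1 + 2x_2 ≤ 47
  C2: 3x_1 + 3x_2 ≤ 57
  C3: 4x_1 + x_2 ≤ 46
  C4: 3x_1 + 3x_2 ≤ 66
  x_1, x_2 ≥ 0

Evaluate the objective at each vertex of the feasible region:
  z(0, 0) = 0
  z(11.5, 0) = 126.5
  z(9, 10) = 149  ←
  z(0, 19) = 95
The maximum is at x_1 = 9, x_2 = 10.

x_1 = 9, x_2 = 10, z = 149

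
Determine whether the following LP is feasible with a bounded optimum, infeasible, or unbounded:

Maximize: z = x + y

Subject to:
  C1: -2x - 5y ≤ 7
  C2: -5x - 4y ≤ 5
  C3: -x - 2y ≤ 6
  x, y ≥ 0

Unbounded (objective can increase without bound)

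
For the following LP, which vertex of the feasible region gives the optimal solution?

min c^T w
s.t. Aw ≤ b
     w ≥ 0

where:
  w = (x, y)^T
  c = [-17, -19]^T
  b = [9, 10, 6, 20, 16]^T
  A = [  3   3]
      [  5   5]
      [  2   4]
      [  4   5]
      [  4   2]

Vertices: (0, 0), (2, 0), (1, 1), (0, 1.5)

Evaluate the objective at each vertex of the feasible region:
  z(0, 0) = 0
  z(2, 0) = -34
  z(1, 1) = -36  ←
  z(0, 1.5) = -28.5
The minimum is at x = 1, y = 1.

(1, 1)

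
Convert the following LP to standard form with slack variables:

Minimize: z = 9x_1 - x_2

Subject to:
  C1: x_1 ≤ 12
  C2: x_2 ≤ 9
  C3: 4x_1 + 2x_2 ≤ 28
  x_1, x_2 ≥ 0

min z = 9x_1 - x_2

s.t.
  x_1 + s1 = 12
  x_2 + s2 = 9
  4x_1 + 2x_2 + s3 = 28
  x_1, x_2, s1, s2, s3 ≥ 0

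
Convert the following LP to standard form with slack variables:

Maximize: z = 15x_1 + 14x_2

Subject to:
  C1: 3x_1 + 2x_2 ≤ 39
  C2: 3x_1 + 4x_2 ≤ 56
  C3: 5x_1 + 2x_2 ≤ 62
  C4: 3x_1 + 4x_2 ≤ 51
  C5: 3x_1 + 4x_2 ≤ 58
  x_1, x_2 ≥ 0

max z = 15x_1 + 14x_2

s.t.
  3x_1 + 2x_2 + s1 = 39
  3x_1 + 4x_2 + s2 = 56
  5x_1 + 2x_2 + s3 = 62
  3x_1 + 4x_2 + s4 = 51
  3x_1 + 4x_2 + s5 = 58
  x_1, x_2, s1, s2, s3, s4, s5 ≥ 0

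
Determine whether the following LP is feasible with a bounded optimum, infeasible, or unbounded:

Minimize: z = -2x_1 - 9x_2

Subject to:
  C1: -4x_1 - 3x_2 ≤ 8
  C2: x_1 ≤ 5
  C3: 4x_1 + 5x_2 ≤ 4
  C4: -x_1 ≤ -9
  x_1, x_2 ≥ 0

Infeasible (no feasible solution exists)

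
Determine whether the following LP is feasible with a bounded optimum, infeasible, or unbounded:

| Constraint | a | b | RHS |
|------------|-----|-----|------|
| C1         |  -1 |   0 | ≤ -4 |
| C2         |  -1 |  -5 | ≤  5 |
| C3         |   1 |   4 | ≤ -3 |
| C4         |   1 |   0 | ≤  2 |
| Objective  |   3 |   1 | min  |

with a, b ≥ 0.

Infeasible (no feasible solution exists)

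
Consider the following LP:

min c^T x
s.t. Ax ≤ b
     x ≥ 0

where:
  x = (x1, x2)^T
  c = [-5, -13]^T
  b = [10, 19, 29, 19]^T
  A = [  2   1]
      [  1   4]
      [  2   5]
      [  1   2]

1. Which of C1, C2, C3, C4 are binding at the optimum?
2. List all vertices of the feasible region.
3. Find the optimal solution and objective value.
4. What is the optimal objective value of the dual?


1. C1, C2
2. (0, 0), (5, 0), (3, 4), (0, 4.75)
3. x1 = 3, x2 = 4, z = -67
4. -67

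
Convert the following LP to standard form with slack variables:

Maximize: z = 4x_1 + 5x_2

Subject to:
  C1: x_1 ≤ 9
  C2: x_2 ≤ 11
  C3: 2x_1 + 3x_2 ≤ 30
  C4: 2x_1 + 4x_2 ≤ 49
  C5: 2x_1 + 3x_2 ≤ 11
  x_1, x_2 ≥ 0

max z = 4x_1 + 5x_2

s.t.
  x_1 + s1 = 9
  x_2 + s2 = 11
  2x_1 + 3x_2 + s3 = 30
  2x_1 + 4x_2 + s4 = 49
  2x_1 + 3x_2 + s5 = 11
  x_1, x_2, s1, s2, s3, s4, s5 ≥ 0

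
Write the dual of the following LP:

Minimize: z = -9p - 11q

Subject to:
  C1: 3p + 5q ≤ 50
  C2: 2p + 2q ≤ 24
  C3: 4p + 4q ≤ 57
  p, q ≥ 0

Primal min cᵀx s.t. Ax ≤ b, x ≥ 0  →  Dual max −bᵀy s.t. Aᵀy ≥ −c, y ≥ 0.

Maximize: z = -50y1 - 24y2 - 57y3

Subject to:
  3y1 + 2y2 + 4y3 ≥ 9
  5y1 + 2y2 + 4y3 ≥ 11
  y1, y2, y3 ≥ 0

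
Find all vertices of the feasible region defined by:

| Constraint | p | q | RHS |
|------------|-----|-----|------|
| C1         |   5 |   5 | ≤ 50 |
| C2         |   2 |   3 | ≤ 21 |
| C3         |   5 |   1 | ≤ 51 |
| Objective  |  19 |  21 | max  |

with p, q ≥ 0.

(0, 0), (10, 0), (9, 1), (0, 7)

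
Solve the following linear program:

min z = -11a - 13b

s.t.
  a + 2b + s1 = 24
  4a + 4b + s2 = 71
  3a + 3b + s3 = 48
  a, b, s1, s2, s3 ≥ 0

Evaluate the objective at each vertex of the feasible region:
  z(0, 0) = 0
  z(16, 0) = -176
  z(8, 8) = -192  ←
  z(0, 12) = -156
The minimum is at a = 8, b = 8.

a = 8, b = 8, z = -192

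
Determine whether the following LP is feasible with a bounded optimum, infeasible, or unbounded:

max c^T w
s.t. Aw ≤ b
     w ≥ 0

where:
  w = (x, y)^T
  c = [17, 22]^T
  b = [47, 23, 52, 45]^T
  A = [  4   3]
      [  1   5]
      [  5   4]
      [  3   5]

Feasible with a bounded optimal solution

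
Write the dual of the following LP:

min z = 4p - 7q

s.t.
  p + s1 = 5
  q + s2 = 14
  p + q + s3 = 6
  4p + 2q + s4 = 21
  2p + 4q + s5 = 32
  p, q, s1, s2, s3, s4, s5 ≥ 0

Primal min cᵀx s.t. Ax ≤ b, x ≥ 0  →  Dual max −bᵀy s.t. Aᵀy ≥ −c, y ≥ 0.

Maximize: z = -5y1 - 14y2 - 6y3 - 21y4 - 32y5

Subject to:
  y1 + y3 + 4y4 + 2y5 ≥ -4
  y2 + y3 + 2y4 + 4y5 ≥ 7
  y1, y2, y3, y4, y5 ≥ 0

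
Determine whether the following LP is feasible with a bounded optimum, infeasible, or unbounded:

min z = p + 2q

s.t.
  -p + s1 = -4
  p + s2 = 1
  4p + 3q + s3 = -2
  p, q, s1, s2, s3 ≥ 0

Infeasible (no feasible solution exists)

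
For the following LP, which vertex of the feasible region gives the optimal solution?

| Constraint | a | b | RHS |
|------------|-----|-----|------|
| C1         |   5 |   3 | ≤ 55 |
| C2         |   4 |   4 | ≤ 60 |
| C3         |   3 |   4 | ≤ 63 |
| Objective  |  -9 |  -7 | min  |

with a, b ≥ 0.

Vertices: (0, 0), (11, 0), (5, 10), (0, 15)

Evaluate the objective at each vertex of the feasible region:
  z(0, 0) = 0
  z(11, 0) = -99
  z(5, 10) = -115  ←
  z(0, 15) = -105
The minimum is at a = 5, b = 10.

(5, 10)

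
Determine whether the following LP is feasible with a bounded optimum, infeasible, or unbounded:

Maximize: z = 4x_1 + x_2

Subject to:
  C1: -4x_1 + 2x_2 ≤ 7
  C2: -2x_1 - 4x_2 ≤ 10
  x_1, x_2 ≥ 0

Unbounded (objective can increase without bound)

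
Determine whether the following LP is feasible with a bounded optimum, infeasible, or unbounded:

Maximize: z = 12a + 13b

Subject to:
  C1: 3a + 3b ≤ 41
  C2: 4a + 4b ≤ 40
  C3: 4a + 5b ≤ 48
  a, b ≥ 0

Feasible with a bounded optimal solution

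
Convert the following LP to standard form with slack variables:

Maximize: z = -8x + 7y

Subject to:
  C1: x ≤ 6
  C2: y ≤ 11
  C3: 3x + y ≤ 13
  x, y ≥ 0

max z = -8x + 7y

s.t.
  x + s1 = 6
  y + s2 = 11
  3x + y + s3 = 13
  x, y, s1, s2, s3 ≥ 0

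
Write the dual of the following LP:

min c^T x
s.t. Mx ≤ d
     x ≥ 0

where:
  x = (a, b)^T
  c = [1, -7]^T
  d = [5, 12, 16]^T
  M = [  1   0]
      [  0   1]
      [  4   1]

Primal min cᵀx s.t. Ax ≤ b, x ≥ 0  →  Dual max −bᵀy s.t. Aᵀy ≥ −c, y ≥ 0.

Maximize: z = -5y1 - 12y2 - 16y3

Subject to:
  y1 + 4y3 ≥ -1
  y2 + y3 ≥ 7
  y1, y2, y3 ≥ 0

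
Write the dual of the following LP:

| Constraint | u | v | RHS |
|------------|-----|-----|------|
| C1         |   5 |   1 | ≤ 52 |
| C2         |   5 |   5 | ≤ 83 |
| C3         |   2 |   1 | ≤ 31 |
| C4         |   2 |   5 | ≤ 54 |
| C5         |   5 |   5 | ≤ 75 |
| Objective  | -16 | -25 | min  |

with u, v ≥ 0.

Primal min cᵀx s.t. Ax ≤ b, x ≥ 0  →  Dual max −bᵀy s.t. Aᵀy ≥ −c, y ≥ 0.

Maximize: z = -52y1 - 83y2 - 31y3 - 54y4 - 75y5

Subject to:
  5y1 + 5y2 + 2y3 + 2y4 + 5y5 ≥ 16
  y1 + 5y2 + y3 + 5y4 + 5y5 ≥ 25
  y1, y2, y3, y4, y5 ≥ 0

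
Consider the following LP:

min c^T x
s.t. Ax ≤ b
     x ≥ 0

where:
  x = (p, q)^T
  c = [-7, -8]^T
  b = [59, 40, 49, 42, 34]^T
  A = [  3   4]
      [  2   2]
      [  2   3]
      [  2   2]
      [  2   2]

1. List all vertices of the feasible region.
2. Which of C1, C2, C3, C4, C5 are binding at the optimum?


1. (0, 0), (17, 0), (9, 8), (0, 14.75)
2. C1, C5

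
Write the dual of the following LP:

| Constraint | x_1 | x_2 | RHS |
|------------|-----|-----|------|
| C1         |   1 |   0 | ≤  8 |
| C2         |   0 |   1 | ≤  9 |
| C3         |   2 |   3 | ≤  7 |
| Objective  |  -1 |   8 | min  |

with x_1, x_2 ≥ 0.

Primal min cᵀx s.t. Ax ≤ b, x ≥ 0  →  Dual max −bᵀy s.t. Aᵀy ≥ −c, y ≥ 0.

Maximize: z = -8y1 - 9y2 - 7y3

Subject to:
  y1 + 2y3 ≥ 1
  y2 + 3y3 ≥ -8
  y1, y2, y3 ≥ 0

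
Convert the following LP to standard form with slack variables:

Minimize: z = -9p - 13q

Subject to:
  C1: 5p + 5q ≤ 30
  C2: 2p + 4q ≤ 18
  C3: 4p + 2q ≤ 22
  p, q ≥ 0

min z = -9p - 13q

s.t.
  5p + 5q + s1 = 30
  2p + 4q + s2 = 18
  4p + 2q + s3 = 22
  p, q, s1, s2, s3 ≥ 0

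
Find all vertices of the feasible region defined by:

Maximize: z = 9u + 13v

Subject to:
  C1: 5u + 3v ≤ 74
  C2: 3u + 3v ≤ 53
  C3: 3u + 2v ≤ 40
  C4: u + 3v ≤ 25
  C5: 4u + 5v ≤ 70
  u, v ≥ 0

(0, 0), (13.33, 0), (10, 5), (0, 8.333)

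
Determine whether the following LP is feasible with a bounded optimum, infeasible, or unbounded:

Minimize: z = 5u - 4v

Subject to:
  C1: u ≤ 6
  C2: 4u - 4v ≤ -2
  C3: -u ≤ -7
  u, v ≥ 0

Infeasible (no feasible solution exists)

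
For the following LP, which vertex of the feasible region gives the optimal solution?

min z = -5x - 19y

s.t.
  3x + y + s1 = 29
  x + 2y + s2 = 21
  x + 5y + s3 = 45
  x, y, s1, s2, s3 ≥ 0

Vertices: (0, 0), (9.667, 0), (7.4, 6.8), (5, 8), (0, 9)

Evaluate the objective at each vertex of the feasible region:
  z(0, 0) = 0
  z(9.667, 0) = -48.33
  z(7.4, 6.8) = -166.2
  z(5, 8) = -177  ←
  z(0, 9) = -171
The minimum is at x = 5, y = 8.

(5, 8)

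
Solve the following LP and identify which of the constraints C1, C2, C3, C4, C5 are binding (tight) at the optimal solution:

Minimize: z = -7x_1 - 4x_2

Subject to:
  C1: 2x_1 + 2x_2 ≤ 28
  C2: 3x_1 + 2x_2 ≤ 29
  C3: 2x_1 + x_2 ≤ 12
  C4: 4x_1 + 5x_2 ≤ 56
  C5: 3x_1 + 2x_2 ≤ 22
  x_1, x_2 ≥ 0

At x_1 = 2, x_2 = 8, compute slack b - a·x for each constraint:
  C1: 28 − 20 = 8  (slack)
  C2: 29 − 22 = 7  (slack)
  C3: 12 − 12 = 0  (binding)
  C4: 56 − 48 = 8  (slack)
  C5: 22 − 22 = 0  (binding)

Optimal: x_1 = 2, x_2 = 8
Binding: C3, C5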